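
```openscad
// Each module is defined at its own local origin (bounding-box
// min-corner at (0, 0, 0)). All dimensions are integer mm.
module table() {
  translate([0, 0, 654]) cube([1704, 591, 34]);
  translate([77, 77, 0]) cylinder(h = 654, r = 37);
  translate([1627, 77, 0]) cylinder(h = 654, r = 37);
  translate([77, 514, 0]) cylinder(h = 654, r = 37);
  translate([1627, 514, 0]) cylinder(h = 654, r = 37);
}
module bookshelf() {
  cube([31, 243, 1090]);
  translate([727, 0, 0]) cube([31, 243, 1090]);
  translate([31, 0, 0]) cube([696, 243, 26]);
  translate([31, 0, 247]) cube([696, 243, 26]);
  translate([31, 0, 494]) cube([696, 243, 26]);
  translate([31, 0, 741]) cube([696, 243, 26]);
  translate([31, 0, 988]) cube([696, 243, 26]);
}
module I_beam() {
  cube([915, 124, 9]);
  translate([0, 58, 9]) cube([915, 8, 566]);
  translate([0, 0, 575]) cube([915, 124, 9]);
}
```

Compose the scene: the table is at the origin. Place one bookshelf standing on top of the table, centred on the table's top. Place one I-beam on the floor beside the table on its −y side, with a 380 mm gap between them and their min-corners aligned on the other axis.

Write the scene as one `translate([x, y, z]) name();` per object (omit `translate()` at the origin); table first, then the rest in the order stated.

table();
translate([473, 174, 688]) bookshelf();
translate([0, -504, 0]) I_beam();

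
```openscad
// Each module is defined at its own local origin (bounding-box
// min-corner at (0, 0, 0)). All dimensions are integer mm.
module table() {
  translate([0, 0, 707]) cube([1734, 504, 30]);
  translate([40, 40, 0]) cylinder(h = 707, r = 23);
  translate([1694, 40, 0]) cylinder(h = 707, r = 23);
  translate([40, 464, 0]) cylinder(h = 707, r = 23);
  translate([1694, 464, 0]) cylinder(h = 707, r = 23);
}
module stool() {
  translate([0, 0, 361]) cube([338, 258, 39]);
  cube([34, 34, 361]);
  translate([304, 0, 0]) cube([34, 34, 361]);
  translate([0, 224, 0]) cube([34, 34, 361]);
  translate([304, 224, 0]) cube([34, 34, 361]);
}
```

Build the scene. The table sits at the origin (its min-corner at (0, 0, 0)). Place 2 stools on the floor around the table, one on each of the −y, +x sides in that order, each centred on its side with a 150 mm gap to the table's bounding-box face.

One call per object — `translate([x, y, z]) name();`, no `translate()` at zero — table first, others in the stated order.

table();
translate([698, -408, 0]) stool();
translate([1884, 123, 0]) stool();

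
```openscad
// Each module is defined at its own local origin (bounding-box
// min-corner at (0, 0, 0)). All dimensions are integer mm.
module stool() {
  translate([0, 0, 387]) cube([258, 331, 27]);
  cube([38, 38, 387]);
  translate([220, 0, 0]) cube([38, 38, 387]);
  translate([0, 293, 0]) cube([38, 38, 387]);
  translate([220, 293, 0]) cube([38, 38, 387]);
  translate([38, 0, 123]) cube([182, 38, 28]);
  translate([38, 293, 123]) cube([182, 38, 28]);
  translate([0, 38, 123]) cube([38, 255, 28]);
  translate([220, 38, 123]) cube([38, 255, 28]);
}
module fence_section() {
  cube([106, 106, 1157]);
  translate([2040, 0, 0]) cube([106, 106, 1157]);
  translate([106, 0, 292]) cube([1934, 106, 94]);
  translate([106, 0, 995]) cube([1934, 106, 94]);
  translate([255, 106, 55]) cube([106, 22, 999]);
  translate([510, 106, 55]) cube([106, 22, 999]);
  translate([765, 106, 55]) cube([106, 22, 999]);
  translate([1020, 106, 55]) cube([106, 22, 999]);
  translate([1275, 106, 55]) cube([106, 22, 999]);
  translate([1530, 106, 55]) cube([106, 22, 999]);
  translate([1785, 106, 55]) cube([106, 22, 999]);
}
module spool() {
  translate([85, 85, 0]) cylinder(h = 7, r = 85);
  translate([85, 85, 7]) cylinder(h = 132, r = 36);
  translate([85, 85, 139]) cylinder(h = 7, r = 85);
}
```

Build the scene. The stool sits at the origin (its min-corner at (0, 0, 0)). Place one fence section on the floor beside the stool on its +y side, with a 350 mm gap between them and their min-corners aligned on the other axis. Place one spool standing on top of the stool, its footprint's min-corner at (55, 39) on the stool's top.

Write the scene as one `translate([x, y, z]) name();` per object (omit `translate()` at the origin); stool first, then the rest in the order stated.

stool();
translate([0, 681, 0]) fence_section();
translate([55, 39, 414]) spool();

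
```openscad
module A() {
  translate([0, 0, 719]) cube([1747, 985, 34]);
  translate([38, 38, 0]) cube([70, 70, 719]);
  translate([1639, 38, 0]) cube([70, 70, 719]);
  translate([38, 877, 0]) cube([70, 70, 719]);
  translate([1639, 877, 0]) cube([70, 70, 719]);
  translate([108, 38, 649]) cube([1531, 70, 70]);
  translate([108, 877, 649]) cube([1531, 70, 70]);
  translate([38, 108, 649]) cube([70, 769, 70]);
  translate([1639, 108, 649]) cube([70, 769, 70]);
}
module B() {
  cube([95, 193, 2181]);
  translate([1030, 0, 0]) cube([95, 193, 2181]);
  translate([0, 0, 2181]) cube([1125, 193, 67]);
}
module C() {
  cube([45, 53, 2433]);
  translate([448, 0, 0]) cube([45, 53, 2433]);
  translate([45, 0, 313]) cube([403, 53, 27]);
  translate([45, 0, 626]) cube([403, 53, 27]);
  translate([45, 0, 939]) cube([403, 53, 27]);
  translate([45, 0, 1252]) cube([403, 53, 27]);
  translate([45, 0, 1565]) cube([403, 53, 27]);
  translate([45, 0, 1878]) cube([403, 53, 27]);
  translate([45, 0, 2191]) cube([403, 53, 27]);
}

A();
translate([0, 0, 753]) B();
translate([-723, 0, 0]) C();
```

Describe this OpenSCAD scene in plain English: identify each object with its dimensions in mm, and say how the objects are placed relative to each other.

A is a table: top 1747 mm (x) × 985 mm (y), 34 mm thick, upper face at z = 753 mm, on four 70×70 mm square legs, each inset 38 mm from the nearest pair of top edges, running from z = 0 to the bottom of the top. Four apron rails, 70 mm thick and 70 mm tall, run between adjacent legs with their top edges flush with the underside of the top and their outer faces flush with the legs' outer faces.

B is a rectangular door frame: two vertical jambs of 95×193 mm section, 2181 mm tall, with a clear opening 935 mm wide between their inner faces. A header 67 mm tall and 193 mm deep lies on top of the jambs and spans the full outside width.

C is a straight ladder. Two 45×53 mm vertical rails, 2433 mm tall, stand 493 mm apart (outside-to-outside) with their front faces coplanar on the −y side. 7 rungs, each 53 mm deep and 27 mm tall, span between the inner faces of the rails, front faces flush with the rails. The lowest rung's underside is at z = 313 mm and rungs are spaced 313 mm apart (underside to underside).

The door frame is on top of the table. The ladder is on the floor beside the table on its −x side.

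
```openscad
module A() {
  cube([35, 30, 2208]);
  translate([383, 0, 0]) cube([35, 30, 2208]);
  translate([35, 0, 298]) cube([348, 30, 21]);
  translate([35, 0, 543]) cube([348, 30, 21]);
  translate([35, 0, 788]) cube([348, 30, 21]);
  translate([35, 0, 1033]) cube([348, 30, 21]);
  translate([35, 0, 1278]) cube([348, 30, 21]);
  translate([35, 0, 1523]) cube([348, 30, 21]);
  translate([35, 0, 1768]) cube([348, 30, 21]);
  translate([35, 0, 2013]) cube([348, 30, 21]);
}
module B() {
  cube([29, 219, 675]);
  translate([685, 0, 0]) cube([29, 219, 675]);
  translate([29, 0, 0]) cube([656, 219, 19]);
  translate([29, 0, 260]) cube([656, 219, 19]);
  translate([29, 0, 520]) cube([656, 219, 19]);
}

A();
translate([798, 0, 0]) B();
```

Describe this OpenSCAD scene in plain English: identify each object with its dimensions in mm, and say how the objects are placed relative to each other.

A is a straight ladder. Two 35×30 mm vertical rails, 2208 mm tall, stand 418 mm apart (outside-to-outside) with their front faces coplanar on the −y side. 8 rungs, each 30 mm deep and 21 mm tall, span between the inner faces of the rails, front faces flush with the rails. The lowest rung's underside is at z = 298 mm and rungs are spaced 245 mm apart (underside to underside).

B is an open bookshelf. Two side panels, each 29 mm thick, 219 mm deep and 675 mm tall, stand 714 mm apart (outside-to-outside). Between them sit 3 shelves, each 19 mm thick and 219 mm deep, spanning the full gap between the sides. The bottom shelf rests on the floor (its underside at z = 0) and the clear gap between one shelf's top and the next shelf's underside is 241 mm.

The bookshelf is on the floor beside the ladder on its +x side.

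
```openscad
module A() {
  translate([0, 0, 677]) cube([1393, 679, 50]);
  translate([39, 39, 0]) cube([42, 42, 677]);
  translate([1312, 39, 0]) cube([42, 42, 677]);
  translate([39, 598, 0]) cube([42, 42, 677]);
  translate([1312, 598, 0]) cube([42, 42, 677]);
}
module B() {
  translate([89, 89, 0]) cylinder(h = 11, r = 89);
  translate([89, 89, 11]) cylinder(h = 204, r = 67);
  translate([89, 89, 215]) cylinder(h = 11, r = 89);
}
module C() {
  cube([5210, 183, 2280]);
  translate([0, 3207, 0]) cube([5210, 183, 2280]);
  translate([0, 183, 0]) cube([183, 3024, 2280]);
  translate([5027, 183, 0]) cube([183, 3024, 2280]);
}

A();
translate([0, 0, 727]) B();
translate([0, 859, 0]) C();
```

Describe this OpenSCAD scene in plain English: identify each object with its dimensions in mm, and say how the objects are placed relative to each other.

A is a rectangular dining table. The top is 1393×679×50 mm with its upper surface at z = 727 mm. It stands on four 42×42 mm square legs, each inset 39 mm from the nearest pair of top edges, running from the floor to the underside of the top.

B is a spool: two coaxial disc flanges of radius 89 mm and thickness 11 mm, joined by a core cylinder of radius 67 mm and height 204 mm. The lower flange rests on z = 0 and the three cylinders share a vertical axis.

C is a box-shaped house frame (walls only): outside footprint 5210×3390 mm, wall height 2280 mm, wall thickness 183 mm. The two y-facing walls run the full x-width; the two x-facing walls fit between the inner faces of the y-facing walls.

The spool is on top of the table. The house frame is on the floor beside the table on its +y side.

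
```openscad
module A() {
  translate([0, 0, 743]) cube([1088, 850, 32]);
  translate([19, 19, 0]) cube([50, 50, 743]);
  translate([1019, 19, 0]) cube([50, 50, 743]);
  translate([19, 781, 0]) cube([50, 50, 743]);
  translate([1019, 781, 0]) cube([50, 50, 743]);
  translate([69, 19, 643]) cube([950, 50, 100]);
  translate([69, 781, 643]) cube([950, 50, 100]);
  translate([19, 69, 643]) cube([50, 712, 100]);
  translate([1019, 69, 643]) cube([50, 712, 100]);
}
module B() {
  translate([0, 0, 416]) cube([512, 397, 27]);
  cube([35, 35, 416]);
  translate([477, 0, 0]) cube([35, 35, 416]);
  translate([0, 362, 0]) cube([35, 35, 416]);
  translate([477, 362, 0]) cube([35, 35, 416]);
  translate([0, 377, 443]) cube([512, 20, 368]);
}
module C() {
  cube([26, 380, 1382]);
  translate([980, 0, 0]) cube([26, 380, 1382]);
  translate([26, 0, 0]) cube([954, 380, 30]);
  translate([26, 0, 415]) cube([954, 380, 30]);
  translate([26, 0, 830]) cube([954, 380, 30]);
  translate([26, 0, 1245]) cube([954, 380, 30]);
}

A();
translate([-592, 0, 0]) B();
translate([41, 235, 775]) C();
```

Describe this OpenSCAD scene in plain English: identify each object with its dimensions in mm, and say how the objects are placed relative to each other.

A is a table: top 1088 mm (x) × 850 mm (y), 32 mm thick, upper face at z = 775 mm, on four 50×50 mm square legs, each inset 19 mm from the nearest pair of top edges, running from z = 0 to the bottom of the top. Four apron rails, 50 mm thick and 100 mm tall, run between adjacent legs with their top edges flush with the underside of the top and their outer faces flush with the legs' outer faces.

B is a chair: 512×397 mm seat, 27 mm thick, top at z = 443 mm, on four 35 mm square corner legs flush with the seat edges. A 20 mm thick backrest slab spans the full seat width, extending 368 mm above the seat top, its back face flush with the seat's +y edge.

C is a bookshelf 1006 mm wide overall, 380 mm deep and 1382 mm tall. The two sides are 26 mm thick vertical panels. 4 horizontal shelves of 30 mm thickness span between the inner faces of the sides; the lowest shelf sits on the floor and shelves are stacked with a clear vertical gap of 385 mm between each pair.

The chair is on the floor beside the table on its −x side. The bookshelf is on top of the table, centred.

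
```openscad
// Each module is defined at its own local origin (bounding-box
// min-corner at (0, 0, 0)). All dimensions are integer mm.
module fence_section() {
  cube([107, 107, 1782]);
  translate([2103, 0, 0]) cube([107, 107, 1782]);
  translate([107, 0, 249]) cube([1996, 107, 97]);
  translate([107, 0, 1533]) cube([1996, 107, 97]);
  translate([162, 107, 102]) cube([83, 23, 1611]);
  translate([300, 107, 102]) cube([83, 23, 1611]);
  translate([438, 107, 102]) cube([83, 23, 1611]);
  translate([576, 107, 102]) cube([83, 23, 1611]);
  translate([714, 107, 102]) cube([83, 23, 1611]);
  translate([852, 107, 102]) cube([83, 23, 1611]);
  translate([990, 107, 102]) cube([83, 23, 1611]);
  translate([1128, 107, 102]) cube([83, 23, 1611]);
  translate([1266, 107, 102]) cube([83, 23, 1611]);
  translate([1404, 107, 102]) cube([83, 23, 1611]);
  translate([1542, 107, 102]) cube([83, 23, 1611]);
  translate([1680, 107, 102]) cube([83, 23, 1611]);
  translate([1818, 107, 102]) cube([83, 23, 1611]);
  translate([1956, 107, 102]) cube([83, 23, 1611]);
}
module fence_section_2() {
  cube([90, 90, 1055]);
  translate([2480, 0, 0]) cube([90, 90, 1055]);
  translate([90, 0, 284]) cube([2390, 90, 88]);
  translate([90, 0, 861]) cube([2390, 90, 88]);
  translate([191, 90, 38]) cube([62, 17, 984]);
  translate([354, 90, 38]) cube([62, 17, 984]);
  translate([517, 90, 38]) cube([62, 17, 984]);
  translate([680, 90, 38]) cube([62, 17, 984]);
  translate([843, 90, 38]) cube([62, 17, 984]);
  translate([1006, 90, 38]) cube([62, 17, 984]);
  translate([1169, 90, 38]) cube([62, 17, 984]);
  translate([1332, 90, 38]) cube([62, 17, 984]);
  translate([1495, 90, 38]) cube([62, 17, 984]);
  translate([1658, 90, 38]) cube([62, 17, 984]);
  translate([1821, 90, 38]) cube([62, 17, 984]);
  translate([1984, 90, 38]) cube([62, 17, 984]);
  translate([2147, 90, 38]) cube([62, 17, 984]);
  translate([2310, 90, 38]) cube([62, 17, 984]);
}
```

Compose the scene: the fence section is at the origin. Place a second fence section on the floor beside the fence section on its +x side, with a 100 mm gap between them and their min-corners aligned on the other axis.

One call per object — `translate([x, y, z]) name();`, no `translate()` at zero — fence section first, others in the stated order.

fence_section();
translate([2310, 0, 0]) fence_section_2();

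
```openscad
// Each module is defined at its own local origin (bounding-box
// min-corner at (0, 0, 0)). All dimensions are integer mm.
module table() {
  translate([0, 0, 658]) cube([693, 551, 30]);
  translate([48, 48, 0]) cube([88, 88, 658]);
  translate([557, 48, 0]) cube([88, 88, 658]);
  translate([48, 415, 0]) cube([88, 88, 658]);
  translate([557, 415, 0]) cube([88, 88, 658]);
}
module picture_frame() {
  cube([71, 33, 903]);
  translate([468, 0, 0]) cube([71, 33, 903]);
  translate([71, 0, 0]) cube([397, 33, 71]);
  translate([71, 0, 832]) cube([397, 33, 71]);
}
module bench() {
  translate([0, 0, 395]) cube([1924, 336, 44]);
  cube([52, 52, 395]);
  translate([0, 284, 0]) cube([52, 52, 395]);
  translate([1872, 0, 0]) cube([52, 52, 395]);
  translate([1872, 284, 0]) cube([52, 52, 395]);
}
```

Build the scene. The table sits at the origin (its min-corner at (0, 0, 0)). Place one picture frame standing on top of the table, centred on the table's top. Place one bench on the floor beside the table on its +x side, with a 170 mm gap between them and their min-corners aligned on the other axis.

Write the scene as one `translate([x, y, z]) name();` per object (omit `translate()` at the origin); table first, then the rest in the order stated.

table();
translate([77, 259, 688]) picture_frame();
translate([863, 0, 0]) bench();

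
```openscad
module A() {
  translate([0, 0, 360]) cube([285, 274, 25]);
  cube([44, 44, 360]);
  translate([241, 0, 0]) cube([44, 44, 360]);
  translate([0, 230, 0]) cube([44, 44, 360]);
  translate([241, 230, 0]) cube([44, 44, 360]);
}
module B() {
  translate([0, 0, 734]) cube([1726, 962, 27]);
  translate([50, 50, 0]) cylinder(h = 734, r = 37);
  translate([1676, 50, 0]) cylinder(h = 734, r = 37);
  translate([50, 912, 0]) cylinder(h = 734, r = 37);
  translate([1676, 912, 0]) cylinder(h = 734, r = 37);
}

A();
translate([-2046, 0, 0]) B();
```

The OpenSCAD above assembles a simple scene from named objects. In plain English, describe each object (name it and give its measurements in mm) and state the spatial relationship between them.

A is a four-legged stool. The seat is 285×274 mm, 25 mm thick, top at z = 385 mm. It stands on four square legs, each 44×44 mm in cross-section, from z = 0 to the seat underside, each flush with a corner of the seat.

B is a rectangular dining table. The top is 1726×962×27 mm with its upper surface at z = 761 mm. It stands on four round legs of 74 mm diameter, each leg's bounding box inset 13 mm from the nearest pair of top edges, running from the floor to the underside of the top.

The table is on the floor beside the stool on its −x side.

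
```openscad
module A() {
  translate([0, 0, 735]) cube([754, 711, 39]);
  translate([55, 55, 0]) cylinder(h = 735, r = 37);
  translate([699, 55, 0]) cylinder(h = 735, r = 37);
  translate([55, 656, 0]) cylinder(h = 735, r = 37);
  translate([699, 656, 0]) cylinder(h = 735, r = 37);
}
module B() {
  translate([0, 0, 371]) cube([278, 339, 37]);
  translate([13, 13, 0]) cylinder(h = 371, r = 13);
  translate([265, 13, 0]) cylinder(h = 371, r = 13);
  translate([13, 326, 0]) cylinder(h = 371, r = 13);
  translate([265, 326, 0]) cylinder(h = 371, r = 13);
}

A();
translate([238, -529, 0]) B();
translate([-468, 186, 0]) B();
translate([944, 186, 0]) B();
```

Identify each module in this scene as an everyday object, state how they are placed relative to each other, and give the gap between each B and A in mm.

Each stool's nearest face is 190 mm from the table's bounding box.

A is a table. B is a stool. Three stools sit around the table at the −y, −x, +x sides. The gap between each stool and the table is 190 mm.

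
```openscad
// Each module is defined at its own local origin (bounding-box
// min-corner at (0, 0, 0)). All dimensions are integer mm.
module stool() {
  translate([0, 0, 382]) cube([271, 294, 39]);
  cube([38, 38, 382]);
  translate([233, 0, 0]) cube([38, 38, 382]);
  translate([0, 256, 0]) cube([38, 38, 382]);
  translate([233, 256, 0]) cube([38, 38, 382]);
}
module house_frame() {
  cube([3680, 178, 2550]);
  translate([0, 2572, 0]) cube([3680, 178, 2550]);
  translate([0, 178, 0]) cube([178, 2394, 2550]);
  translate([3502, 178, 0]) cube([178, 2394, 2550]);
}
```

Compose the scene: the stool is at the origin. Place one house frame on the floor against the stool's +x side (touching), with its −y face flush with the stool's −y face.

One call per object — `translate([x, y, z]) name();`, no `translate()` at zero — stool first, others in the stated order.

stool();
translate([271, 0, 0]) house_frame();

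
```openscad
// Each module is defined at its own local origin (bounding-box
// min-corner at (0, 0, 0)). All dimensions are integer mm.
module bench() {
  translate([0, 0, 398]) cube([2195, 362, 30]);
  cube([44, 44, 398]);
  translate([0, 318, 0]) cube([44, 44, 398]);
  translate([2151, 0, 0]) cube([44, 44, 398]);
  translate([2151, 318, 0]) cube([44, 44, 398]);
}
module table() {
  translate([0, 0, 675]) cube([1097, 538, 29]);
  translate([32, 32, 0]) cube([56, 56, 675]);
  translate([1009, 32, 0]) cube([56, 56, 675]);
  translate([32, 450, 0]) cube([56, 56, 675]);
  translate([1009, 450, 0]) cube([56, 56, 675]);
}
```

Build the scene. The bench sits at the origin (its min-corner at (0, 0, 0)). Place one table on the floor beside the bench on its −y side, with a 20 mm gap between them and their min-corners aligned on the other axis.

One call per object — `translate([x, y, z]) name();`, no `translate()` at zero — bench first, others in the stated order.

bench();
translate([0, -558, 0]) table();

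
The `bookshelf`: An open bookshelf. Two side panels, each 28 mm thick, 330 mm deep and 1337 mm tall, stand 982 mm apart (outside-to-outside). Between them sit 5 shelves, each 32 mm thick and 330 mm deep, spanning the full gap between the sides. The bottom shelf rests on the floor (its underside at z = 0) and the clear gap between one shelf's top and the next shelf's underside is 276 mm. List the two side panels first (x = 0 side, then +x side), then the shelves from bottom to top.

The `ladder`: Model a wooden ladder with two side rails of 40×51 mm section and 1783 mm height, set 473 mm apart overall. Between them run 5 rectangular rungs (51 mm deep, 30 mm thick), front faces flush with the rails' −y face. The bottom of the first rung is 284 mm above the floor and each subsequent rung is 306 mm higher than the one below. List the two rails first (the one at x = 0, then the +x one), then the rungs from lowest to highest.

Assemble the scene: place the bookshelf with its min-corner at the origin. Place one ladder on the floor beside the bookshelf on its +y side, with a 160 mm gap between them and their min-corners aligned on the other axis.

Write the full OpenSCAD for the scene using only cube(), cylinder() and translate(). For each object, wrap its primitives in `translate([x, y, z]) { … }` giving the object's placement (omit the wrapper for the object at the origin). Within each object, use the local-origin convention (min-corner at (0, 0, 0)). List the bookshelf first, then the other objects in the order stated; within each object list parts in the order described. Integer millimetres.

cube([28, 330, 1337]);
translate([954, 0, 0]) cube([28, 330, 1337]);
translate([28, 0, 0]) cube([926, 330, 32]);
translate([28, 0, 308]) cube([926, 330, 32]);
translate([28, 0, 616]) cube([926, 330, 32]);
translate([28, 0, 924]) cube([926, 330, 32]);
translate([28, 0, 1232]) cube([926, 330, 32]);
translate([0, 490, 0]) {
  cube([40, 51, 1783]);
  translate([433, 0, 0]) cube([40, 51, 1783]);
  translate([40, 0, 284]) cube([393, 51, 30]);
  translate([40, 0, 590]) cube([393, 51, 30]);
  translate([40, 0, 896]) cube([393, 51, 30]);
  translate([40, 0, 1202]) cube([393, 51, 30]);
  translate([40, 0, 1508]) cube([393, 51, 30]);
}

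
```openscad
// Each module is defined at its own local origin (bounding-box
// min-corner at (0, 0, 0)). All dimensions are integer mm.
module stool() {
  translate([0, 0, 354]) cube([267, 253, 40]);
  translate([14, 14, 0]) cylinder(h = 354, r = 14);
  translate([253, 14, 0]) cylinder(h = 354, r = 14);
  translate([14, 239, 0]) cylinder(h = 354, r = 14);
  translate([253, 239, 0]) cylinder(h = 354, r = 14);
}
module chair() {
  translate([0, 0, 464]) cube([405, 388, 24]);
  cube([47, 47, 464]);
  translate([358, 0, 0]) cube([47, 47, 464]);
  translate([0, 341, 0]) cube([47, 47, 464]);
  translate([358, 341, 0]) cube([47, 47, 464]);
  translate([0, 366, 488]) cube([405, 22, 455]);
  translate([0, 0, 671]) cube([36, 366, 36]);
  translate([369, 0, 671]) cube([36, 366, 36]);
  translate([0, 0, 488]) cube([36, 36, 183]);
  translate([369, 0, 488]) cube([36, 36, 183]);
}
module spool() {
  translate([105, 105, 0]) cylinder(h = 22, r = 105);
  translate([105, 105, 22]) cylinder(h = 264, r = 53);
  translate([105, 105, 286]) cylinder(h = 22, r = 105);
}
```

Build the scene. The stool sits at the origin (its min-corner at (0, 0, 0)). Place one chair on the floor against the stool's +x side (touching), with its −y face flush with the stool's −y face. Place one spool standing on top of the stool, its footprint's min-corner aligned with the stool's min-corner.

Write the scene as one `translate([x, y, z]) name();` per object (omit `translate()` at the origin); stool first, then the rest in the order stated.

stool();
translate([267, 0, 0]) chair();
translate([0, 0, 394]) spool();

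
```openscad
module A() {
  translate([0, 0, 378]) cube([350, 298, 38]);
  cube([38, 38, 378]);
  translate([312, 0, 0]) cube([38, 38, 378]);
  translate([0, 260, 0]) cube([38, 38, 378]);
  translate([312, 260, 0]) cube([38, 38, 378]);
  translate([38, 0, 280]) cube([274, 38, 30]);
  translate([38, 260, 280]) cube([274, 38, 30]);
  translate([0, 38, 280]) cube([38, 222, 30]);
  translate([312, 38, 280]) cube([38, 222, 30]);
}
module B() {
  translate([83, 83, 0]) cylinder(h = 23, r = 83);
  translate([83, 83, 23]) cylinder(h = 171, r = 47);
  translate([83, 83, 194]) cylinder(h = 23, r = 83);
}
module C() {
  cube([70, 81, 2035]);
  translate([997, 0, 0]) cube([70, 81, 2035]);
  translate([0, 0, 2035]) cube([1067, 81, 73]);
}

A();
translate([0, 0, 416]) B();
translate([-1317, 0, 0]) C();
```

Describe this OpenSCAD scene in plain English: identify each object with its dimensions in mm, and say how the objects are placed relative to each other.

A is a four-legged stool. The seat is 350×298 mm, 38 mm thick, top at z = 416 mm. It stands on four square legs, each 38×38 mm in cross-section, from z = 0 to the seat underside, each flush with a corner of the seat. Four stretchers, 38 mm wide and 30 mm tall, connect adjacent legs with their undersides at z = 280 mm, each running between the inner faces of the legs it joins and aligned with the legs' outer faces on the other axis.

B is a spool: two coaxial disc flanges of radius 83 mm and thickness 23 mm, joined by a core cylinder of radius 47 mm and height 171 mm. The lower flange rests on z = 0 and the three cylinders share a vertical axis.

C is a door frame. The clear opening is 927 mm wide and 2035 mm high. Two 70 mm wide jambs, 81 mm deep, stand either side of the opening from the floor to the top of the opening. A 73 mm thick head sits across the top of both jambs, spanning the full outside width of the frame.

The spool is on top of the stool. The door frame is on the floor beside the stool on its −x side.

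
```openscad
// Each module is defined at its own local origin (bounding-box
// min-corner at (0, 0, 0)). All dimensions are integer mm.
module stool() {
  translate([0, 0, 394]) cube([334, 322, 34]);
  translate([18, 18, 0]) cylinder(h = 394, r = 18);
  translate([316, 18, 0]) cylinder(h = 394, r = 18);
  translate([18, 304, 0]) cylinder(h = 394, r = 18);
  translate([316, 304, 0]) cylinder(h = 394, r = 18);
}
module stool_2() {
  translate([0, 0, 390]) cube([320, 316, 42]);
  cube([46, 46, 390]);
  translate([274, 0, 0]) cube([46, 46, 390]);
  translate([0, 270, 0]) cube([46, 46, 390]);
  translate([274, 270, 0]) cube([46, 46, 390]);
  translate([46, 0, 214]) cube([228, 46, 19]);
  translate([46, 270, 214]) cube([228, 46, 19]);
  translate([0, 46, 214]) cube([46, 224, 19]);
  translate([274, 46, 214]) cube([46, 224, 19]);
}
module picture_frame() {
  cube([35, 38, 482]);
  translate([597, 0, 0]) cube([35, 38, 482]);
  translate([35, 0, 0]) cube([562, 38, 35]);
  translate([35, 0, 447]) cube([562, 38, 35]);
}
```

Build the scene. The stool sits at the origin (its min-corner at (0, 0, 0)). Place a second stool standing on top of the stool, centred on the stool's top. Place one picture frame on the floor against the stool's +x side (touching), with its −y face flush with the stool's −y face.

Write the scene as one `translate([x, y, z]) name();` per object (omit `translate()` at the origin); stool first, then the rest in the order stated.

stool();
translate([7, 3, 428]) stool_2();
translate([334, 0, 0]) picture_frame();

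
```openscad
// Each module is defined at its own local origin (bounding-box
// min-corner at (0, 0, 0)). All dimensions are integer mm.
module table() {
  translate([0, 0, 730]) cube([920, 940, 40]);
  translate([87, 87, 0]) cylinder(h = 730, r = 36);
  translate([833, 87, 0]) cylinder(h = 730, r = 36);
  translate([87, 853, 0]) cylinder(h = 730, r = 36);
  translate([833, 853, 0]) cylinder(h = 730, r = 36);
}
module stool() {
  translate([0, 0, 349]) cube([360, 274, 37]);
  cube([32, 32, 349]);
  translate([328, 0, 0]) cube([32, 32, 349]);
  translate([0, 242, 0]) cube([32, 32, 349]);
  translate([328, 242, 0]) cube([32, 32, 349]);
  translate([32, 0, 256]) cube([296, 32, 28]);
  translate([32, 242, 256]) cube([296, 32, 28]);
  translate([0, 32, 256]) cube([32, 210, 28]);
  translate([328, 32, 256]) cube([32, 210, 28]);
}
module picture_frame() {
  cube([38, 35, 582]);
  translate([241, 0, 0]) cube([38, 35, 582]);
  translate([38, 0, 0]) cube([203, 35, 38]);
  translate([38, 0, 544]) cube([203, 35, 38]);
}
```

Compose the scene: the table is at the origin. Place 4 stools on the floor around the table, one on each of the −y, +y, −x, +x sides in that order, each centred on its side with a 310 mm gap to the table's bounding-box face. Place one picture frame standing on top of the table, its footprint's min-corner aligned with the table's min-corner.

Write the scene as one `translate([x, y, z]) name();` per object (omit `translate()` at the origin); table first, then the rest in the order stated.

table();
translate([280, -584, 0]) stool();
translate([280, 1250, 0]) stool();
translate([-670, 333, 0]) stool();
translate([1230, 333, 0]) stool();
translate([0, 0, 770]) picture_frame();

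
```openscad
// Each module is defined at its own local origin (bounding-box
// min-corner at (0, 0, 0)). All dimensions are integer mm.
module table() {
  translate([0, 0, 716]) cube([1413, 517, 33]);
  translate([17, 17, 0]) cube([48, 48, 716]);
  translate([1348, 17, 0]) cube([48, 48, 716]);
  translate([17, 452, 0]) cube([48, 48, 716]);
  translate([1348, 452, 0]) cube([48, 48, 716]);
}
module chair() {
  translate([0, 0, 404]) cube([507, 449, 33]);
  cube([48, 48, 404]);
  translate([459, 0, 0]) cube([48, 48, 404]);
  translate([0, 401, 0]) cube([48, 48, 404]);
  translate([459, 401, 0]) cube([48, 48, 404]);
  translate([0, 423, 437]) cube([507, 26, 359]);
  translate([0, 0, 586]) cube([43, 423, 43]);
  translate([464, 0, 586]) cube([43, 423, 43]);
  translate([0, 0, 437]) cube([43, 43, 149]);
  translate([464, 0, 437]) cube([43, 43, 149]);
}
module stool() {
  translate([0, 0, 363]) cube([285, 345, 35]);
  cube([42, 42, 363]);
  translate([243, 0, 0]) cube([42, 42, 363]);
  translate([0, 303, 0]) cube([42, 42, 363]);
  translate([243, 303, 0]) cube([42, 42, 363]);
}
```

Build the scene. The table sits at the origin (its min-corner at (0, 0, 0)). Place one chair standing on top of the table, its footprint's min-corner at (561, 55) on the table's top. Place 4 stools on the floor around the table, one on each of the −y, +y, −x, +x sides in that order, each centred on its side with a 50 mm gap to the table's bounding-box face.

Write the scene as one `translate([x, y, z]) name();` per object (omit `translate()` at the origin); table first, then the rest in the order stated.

table();
translate([561, 55, 749]) chair();
translate([564, -395, 0]) stool();
translate([564, 567, 0]) stool();
translate([-335, 86, 0]) stool();
translate([1463, 86, 0]) stool();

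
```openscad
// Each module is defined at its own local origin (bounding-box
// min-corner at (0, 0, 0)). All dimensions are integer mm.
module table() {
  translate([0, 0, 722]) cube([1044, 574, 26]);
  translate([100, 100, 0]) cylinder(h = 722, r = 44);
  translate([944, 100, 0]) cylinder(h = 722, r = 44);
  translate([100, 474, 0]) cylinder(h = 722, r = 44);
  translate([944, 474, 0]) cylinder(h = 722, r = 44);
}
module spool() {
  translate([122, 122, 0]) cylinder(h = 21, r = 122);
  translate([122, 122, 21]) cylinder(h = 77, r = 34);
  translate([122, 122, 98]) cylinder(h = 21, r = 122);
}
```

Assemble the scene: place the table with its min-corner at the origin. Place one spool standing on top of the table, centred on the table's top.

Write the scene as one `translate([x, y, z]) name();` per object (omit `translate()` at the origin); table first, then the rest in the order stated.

table();
translate([400, 165, 748]) spool();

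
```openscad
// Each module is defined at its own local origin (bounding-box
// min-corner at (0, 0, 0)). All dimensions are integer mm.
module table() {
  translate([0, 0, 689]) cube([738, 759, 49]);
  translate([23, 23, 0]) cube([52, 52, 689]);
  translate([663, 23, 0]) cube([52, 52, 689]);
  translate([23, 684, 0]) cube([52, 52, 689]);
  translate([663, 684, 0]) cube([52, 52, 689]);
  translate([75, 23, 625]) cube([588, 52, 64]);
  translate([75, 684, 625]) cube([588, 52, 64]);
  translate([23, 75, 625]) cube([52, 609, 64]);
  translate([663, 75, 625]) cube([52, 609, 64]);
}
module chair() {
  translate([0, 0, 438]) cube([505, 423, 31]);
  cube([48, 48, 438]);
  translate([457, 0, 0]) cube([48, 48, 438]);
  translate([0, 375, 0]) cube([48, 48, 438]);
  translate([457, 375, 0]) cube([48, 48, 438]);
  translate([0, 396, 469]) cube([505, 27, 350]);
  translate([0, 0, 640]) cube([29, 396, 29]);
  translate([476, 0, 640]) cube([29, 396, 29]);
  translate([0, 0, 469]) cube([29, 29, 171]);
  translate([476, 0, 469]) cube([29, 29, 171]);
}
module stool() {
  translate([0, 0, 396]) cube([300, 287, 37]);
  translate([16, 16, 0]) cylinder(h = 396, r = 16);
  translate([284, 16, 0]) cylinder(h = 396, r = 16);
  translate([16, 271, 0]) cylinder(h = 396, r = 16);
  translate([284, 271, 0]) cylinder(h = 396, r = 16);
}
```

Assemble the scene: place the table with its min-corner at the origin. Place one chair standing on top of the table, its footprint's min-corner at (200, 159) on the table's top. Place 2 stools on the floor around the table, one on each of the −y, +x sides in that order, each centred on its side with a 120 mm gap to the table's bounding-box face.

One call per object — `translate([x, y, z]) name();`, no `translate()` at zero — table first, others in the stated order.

table();
translate([200, 159, 738]) chair();
translate([219, -407, 0]) stool();
translate([858, 236, 0]) stool();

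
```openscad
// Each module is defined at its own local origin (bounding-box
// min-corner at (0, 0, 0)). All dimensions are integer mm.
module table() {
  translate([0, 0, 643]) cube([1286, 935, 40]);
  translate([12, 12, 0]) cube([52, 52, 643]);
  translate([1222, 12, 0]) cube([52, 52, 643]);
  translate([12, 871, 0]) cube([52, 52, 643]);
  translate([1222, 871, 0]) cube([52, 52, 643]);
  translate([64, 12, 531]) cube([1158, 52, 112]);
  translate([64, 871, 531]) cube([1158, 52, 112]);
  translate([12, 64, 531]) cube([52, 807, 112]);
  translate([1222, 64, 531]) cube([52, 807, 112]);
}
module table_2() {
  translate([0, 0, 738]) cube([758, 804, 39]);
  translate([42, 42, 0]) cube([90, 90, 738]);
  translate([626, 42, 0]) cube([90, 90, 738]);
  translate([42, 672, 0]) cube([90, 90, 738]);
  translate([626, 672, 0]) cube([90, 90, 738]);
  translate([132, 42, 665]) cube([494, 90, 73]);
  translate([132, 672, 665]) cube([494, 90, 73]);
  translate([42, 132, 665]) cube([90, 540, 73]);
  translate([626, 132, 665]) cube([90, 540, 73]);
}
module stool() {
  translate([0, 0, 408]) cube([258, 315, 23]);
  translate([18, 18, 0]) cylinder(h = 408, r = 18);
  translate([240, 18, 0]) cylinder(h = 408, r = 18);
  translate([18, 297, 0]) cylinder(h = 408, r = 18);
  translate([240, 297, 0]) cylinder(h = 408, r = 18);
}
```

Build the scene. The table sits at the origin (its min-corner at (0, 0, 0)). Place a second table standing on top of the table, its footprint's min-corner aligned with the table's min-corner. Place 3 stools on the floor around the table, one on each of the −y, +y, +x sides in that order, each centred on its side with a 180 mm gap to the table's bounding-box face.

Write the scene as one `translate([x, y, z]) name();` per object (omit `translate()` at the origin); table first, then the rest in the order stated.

table();
translate([0, 0, 683]) table_2();
translate([514, -495, 0]) stool();
translate([514, 1115, 0]) stool();
translate([1466, 310, 0]) stool();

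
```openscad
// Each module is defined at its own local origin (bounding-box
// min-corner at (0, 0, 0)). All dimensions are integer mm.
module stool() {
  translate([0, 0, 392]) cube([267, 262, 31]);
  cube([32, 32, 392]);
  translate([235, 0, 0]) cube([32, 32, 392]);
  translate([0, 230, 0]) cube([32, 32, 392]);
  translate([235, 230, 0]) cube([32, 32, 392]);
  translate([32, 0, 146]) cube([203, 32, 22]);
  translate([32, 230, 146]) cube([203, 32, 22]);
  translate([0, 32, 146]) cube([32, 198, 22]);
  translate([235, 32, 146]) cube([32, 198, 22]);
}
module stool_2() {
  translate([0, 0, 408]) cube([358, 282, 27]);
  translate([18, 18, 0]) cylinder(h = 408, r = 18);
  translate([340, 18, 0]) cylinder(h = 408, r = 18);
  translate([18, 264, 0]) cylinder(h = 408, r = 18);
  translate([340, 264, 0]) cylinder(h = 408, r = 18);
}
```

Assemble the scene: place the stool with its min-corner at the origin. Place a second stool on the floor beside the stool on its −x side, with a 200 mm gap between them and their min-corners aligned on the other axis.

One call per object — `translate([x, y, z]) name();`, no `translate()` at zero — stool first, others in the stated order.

stool();
translate([-558, 0, 0]) stool_2();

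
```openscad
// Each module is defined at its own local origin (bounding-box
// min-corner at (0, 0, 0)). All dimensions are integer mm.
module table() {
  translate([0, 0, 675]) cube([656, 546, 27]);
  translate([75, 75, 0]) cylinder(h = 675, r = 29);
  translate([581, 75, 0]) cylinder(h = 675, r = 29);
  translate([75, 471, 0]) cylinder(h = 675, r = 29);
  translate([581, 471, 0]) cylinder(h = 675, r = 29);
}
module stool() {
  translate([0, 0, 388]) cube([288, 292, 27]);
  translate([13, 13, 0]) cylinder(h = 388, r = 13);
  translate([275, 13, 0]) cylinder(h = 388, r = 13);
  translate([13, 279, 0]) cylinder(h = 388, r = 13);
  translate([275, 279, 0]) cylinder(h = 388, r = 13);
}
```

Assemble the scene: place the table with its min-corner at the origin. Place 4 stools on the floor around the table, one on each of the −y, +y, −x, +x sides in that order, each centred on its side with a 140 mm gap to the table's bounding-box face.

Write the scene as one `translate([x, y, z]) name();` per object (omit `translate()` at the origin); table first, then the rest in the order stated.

table();
translate([184, -432, 0]) stool();
translate([184, 686, 0]) stool();
translate([-428, 127, 0]) stool();
translate([796, 127, 0]) stool();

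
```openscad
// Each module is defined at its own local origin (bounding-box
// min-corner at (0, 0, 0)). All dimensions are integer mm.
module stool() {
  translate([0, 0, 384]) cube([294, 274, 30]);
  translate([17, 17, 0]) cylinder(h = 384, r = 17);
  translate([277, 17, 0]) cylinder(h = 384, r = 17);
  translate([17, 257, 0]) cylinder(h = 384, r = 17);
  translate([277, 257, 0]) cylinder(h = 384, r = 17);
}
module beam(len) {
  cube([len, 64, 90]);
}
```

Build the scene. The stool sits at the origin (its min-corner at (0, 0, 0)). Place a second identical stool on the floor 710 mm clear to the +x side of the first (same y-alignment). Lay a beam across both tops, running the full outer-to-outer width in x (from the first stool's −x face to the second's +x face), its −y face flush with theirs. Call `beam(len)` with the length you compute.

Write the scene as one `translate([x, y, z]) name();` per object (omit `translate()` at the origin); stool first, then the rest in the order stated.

stool();
translate([1004, 0, 0]) stool();
translate([0, 0, 414]) beam(1298);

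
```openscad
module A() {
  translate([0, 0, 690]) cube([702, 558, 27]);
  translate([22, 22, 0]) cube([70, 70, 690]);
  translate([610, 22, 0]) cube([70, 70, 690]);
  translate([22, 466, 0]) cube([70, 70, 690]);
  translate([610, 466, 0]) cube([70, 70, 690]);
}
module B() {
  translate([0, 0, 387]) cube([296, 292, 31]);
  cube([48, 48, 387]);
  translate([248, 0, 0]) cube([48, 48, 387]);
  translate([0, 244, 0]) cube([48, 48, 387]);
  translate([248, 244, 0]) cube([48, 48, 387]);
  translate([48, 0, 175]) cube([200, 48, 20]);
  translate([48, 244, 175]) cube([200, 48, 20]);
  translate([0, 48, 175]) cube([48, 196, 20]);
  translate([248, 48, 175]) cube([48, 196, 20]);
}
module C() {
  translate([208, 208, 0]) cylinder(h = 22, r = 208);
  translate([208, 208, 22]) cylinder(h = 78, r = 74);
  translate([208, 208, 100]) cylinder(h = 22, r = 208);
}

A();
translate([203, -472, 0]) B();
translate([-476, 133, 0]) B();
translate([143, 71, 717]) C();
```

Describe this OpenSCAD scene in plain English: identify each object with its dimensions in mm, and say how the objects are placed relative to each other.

A is a table with a 702×558 mm rectangular top, 27 mm thick, top surface at z = 717 mm, supported by four 70×70 mm square legs, each inset 22 mm from the nearest pair of top edges, running from the floor.

B is a four-legged stool. The seat is a 296×292×31 mm slab whose top surface is at z = 418 mm; four square legs, each 48×48 mm in cross-section, run from the floor (z = 0) to the underside of the seat, each flush with a corner of the seat. Four stretchers, 48 mm wide and 20 mm tall, connect adjacent legs with their undersides at z = 175 mm, each running between the inner faces of the legs it joins and aligned with the legs' outer faces on the other axis.

C is a spool: two coaxial disc flanges of radius 208 mm and thickness 22 mm, joined by a core cylinder of radius 74 mm and height 78 mm. The lower flange rests on z = 0 and the three cylinders share a vertical axis.

Two stools sit around the table at the −y, −x sides. The spool is on top of the table, centred.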